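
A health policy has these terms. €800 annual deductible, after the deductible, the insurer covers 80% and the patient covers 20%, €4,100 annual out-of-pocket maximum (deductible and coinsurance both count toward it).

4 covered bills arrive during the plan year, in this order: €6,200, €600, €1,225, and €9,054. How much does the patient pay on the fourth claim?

€1,810.80

Claim 1 — €6,200: €800 to deductible, leaving €5,400; 20% of €5,400 = €1,080. Cost to patient: €1,880. OOP to date €1,880.
Claim 2 — €600: deductible already satisfied, so patient's share is 20% × €600 = €120. Patient pays €120; OOP now €2,000.
Claim 3 — €1,225: 20% coinsurance on €1,225 = €245. Patient owes €245 (running OOP €2,245).
Claim 4 — €9,054: 20% coinsurance on €9,054 = €1,810.80. Patient pays €1,810.80; OOP now €4,055.80.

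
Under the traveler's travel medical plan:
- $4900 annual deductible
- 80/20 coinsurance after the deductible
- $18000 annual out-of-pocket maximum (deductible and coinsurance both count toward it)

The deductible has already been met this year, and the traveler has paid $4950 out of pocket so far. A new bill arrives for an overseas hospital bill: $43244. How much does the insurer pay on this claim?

$34595.20

The deductible is already satisfied, so the full bill goes to coinsurance.
20% of $43244 = $8648.80 falls to the traveler.
Cumulative spending $4950 + $8648.80 = $13598.80 stays under the $18000 maximum.
The plan picks up $43244 − $8648.80 = $34595.20.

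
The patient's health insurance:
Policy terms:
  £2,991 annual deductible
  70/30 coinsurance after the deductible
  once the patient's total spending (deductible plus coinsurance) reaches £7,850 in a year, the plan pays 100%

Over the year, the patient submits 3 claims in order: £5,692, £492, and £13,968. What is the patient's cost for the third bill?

Claim 1 — £5,692: £2,991 to deductible, leaving £2,701; coinsurance £2,701 × 30% = £810.30. Patient owes £3,801.30 (running OOP £3,801.30).
Claim 2 — £492: 30% coinsurance on £492 = £147.60. Cost to patient: £147.60. OOP to date £3,948.90.
Claim 3 — £13,968: deductible met; 30% of £13,968 = £4,190.40. OOP would hit £8,139.30 > £7,850, so the cap limits the patient to £7,850 − £3,948.90 = £3,901.10.

£3,901.10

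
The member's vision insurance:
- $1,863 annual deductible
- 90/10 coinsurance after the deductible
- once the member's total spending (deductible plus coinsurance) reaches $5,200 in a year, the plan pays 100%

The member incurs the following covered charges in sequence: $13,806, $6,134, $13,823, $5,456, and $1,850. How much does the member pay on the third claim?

$1,382.30

Claim 1 — $13,806: deductible takes $1,863, $11,943 remains; 10% of $11,943 = $1,194.30. Cost to member: $3,057.30. OOP to date $3,057.30.
Claim 2 — $6,134: deductible met; 10% of $6,134 = $613.40. Member pays $613.40; OOP now $3,670.70.
Claim 3 — $13,823: 10% coinsurance on $13,823 = $1,382.30. Member pays $1,382.30; OOP now $5,053.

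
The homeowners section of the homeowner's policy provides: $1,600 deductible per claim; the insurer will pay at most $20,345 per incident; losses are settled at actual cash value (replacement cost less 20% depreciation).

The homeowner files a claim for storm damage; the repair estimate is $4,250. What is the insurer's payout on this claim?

$1,800

At 20% depreciation, ACV = $4,250 − $850 = $3,400.
Subtract the deductible: $3,400 − $1,600 = $1,800.
$1,800 ≤ $20,345, so the limit doesn't bind; insurer pays $1,800.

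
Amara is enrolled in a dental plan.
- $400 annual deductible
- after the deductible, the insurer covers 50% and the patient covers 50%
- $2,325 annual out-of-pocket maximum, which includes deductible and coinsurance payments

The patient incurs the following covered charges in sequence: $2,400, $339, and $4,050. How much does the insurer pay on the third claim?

Claim 1 ($2,400): deductible takes $400, $2,000 remains; patient's 50% is $1,000. Patient owes $1,400 (running OOP $1,400). Insurer: $2,400 − $1,400 = $1,000.
Claim 2 ($339): deductible already satisfied, so patient's share is 50% × $339 = $169.50. Patient pays $169.50; OOP now $1,569.50. Insurer: $339 − $169.50 = $169.50.
Claim 3 ($4,050): 50% coinsurance on $4,050 = $2,025. Adding that to $1,569.50 gives $3,594.50, past the $2,325 cap; patient pays only $2,325 − $1,569.50 = $755.50. Insurer: $4,050 − $755.50 = $3,294.50.

$3,294.50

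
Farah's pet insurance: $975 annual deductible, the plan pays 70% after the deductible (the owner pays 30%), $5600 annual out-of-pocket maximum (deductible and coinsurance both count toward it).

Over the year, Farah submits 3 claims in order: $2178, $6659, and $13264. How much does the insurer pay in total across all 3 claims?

$16501

Claim 1 ($2178): deductible takes $975, $1203 remains; coinsurance $1203 × 30% = $360.90. Owner pays $1335.90; OOP now $1335.90. Plan pays $2178 − $1335.90 = $842.10.
Claim 2 ($6659): deductible already satisfied, so owner's share is 30% × $6659 = $1997.70. Cost to owner: $1997.70. OOP to date $3333.60. Plan pays $6659 − $1997.70 = $4661.30.
Claim 3 ($13264): deductible met; 30% of $13264 = $3979.20. Adding that to $3333.60 gives $7312.80, past the $5600 cap; owner pays only $5600 − $3333.60 = $2266.40. Plan pays $13264 − $2266.40 = $10997.60.
Insurer total: $842.10 + $4661.30 + $10997.60 = $16501.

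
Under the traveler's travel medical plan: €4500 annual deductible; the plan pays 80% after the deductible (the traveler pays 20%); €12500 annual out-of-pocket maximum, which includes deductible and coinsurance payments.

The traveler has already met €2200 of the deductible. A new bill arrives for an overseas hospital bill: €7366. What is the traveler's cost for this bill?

Deductible still to meet: €4500 − €2200 = €2300.
After the €2300 deductible portion, €7366 − €2300 = €5066 is subject to coinsurance.
20% of €5066 = €1013.20 falls to the traveler.
Traveler responsibility before any cap: €2300 + €1013.20 = €3313.20.
Total out-of-pocket so far would be €2200 + €3313.20 = €5513.20, below the €12500 cap — no reduction.

€3313.20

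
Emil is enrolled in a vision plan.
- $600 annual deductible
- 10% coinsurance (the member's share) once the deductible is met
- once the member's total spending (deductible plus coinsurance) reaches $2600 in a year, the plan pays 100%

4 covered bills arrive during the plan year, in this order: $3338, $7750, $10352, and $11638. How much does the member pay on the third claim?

$951.20

#1 ($3338): $600 to deductible, leaving $2738; 10% of $2738 = $273.80. Member owes $873.80 (running OOP $873.80).
#2 ($7750): deductible met; 10% of $7750 = $775. Member pays $775; OOP now $1648.80.
#3 ($10352): deductible already satisfied, so member's share is 10% × $10352 = $1035.20. Adding that to $1648.80 gives $2684, past the $2600 cap; member pays only $2600 − $1648.80 = $951.20.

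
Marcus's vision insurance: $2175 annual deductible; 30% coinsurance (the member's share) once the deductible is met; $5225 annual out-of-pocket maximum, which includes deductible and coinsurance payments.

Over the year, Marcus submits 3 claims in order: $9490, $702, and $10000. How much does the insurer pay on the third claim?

$9355.10

Claim 1 ($9490): $2175 to deductible, leaving $7315; coinsurance $7315 × 30% = $2194.50. Member owes $4369.50 (running OOP $4369.50). Plan pays $9490 − $4369.50 = $5120.50.
Claim 2 ($702): 30% coinsurance on $702 = $210.60. Cost to member: $210.60. OOP to date $4580.10. Plan pays $702 − $210.60 = $491.40.
Claim 3 ($10000): 30% coinsurance on $10000 = $3000. OOP would hit $7580.10 > $5225, so the cap limits the member to $5225 − $4580.10 = $644.90. Insurer: $10000 − $644.90 = $9355.10.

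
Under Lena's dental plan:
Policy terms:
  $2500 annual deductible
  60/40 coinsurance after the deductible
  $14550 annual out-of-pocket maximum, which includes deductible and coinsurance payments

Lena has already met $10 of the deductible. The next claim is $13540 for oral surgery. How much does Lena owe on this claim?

Deductible still to meet: $2500 − $10 = $2490.
After the $2490 deductible portion, $13540 − $2490 = $11050 is subject to coinsurance.
40% of $11050 = $4420 falls to the patient.
So the patient owes $2490 + $4420 = $6910 before any cap.
Year-to-date out-of-pocket becomes $10 + $6910 = $6920, still under the $14550 maximum, so no cap applies.

$6910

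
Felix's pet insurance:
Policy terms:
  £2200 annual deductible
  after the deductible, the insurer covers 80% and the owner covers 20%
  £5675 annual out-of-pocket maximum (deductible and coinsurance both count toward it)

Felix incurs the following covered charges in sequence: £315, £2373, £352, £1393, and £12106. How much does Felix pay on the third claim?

Bill 1, £315: entire amount goes to the deductible. Owner owes £315 (running OOP £315).
Bill 2, £2373: £1885 finishes the deductible; £488 goes to coinsurance; owner's 20% is £97.60. Owner pays £1982.60; OOP now £2297.60.
Bill 3, £352: 20% coinsurance on £352 = £70.40. Cost to owner: £70.40. OOP to date £2368.

£70.40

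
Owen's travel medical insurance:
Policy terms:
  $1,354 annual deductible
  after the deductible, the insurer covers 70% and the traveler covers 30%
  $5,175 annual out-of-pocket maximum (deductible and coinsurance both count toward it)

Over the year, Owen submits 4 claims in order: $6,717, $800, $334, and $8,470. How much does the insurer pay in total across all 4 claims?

Claim 1 ($6,717): deductible takes $1,354, $5,363 remains; coinsurance $5,363 × 30% = $1,608.90. Traveler pays $2,962.90; OOP now $2,962.90. Insurer: $6,717 − $2,962.90 = $3,754.10.
Claim 2 ($800): deductible already satisfied, so traveler's share is 30% × $800 = $240. Traveler owes $240 (running OOP $3,202.90). Insurer: $800 − $240 = $560.
Claim 3 ($334): deductible already satisfied, so traveler's share is 30% × $334 = $100.20. Traveler pays $100.20; OOP now $3,303.10. Plan pays $334 − $100.20 = $233.80.
Claim 4 ($8,470): 30% coinsurance on $8,470 = $2,541. That would push OOP to $5,844.10, over the $5,175 cap, so traveler pays $5,175 − $3,303.10 = $1,871.90. Insurer: $8,470 − $1,871.90 = $6,598.10.
Insurer total: $3,754.10 + $560 + $233.80 + $6,598.10 = $11,146.

$11,146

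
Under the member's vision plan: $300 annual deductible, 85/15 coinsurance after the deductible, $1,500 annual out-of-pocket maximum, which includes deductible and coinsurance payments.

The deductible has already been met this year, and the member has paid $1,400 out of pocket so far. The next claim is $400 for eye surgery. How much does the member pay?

$60

The deductible is already satisfied, so the full bill goes to coinsurance.
15% of $400 = $60 falls to the member.
Cumulative spending $1,400 + $60 = $1,460 stays under the $1,500 maximum.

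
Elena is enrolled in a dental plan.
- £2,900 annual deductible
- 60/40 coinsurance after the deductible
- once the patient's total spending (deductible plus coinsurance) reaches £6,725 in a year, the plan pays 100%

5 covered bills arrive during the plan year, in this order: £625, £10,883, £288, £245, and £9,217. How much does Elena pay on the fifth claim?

Claim 1 (£625): all of it applies to the deductible. Cost to patient: £625. OOP to date £625.
Claim 2 (£10,883): £2,275 to deductible, leaving £8,608; patient's 40% is £3,443.20. Patient owes £5,718.20 (running OOP £6,343.20).
Claim 3 (£288): deductible already satisfied, so patient's share is 40% × £288 = £115.20. Patient pays £115.20; OOP now £6,458.40.
Claim 4 (£245): 40% coinsurance on £245 = £98. Cost to patient: £98. OOP to date £6,556.40.
Claim 5 (£9,217): 40% coinsurance on £9,217 = £3,686.80. Adding that to £6,556.40 gives £10,243.20, past the £6,725 cap; patient pays only £6,725 − £6,556.40 = £168.60.

£168.60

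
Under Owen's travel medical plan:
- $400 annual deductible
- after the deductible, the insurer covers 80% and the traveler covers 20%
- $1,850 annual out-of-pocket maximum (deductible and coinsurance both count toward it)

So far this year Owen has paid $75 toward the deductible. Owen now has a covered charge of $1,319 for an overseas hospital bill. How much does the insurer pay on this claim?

$795.20

Deductible still to meet: $400 − $75 = $325.
After the $325 deductible portion, $1,319 − $325 = $994 is subject to coinsurance.
Coinsurance: $994 × 20% = $198.80.
So the traveler owes $325 + $198.80 = $523.80 before any cap.
Cumulative spending $75 + $523.80 = $598.80 stays under the $1,850 maximum.
Insurer pays the balance: $1,319 − $523.80 = $795.20.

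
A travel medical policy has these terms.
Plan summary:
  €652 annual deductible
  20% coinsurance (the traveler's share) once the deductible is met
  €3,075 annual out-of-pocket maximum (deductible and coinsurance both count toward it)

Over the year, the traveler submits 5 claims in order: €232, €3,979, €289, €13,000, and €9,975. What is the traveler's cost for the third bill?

Claim 1 (€232): entire amount goes to the deductible. Traveler pays €232; OOP now €232.
Claim 2 (€3,979): €420 to deductible, leaving €3,559; traveler's 20% is €711.80. Cost to traveler: €1,131.80. OOP to date €1,363.80.
Claim 3 (€289): deductible already satisfied, so traveler's share is 20% × €289 = €57.80. Traveler owes €57.80 (running OOP €1,421.60).

€57.80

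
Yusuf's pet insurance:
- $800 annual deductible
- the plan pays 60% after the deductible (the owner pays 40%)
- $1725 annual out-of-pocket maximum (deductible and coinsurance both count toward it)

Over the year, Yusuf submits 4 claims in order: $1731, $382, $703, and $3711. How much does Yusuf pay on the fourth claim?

#1 ($1731): deductible takes $800, $931 remains; 40% of $931 = $372.40. Owner pays $1172.40; OOP now $1172.40.
#2 ($382): 40% coinsurance on $382 = $152.80. Cost to owner: $152.80. OOP to date $1325.20.
#3 ($703): deductible already satisfied, so owner's share is 40% × $703 = $281.20. Cost to owner: $281.20. OOP to date $1606.40.
#4 ($3711): deductible already satisfied, so owner's share is 40% × $3711 = $1484.40. OOP would hit $3090.80 > $1725, so the cap limits the owner to $1725 − $1606.40 = $118.60.

$118.60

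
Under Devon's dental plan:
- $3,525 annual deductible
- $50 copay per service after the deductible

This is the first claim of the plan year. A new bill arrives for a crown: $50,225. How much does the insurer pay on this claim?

$46,650

Deductible not yet touched, so the first $3,525 of the bill goes to the deductible.
After the $3,525 deductible portion, $50,225 − $3,525 = $46,700 is subject to the copay.
Copay on this service: $50.
So the patient owes $3,525 + $50 = $3,575.
The plan picks up $50,225 − $3,575 = $46,650.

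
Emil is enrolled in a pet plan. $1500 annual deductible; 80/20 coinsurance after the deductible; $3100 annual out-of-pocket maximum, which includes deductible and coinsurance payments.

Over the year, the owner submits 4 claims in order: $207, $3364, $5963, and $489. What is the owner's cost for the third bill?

Claim 1 — $207: entire amount goes to the deductible. Owner owes $207 (running OOP $207).
Claim 2 — $3364: $1293 finishes the deductible; $2071 goes to coinsurance; owner's 20% is $414.20. Cost to owner: $1707.20. OOP to date $1914.20.
Claim 3 — $5963: 20% coinsurance on $5963 = $1192.60. OOP would hit $3106.80 > $3100, so the cap limits the owner to $3100 − $1914.20 = $1185.80.

$1185.80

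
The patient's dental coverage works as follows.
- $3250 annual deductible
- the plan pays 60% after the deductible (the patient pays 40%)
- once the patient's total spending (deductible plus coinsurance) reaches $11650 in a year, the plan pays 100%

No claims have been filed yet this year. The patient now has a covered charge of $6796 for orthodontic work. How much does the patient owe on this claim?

Nothing has been paid toward the $3250 deductible, so the first $3250 of this charge is applied there.
After the $3250 deductible portion, $6796 − $3250 = $3546 is subject to coinsurance.
Patient's 40% share of $3546 is $1418.40.
So the patient owes $3250 + $1418.40 = $4668.40 before any cap.
Total out-of-pocket so far would be $0 + $4668.40 = $4668.40, below the $11650 cap — no reduction.

$4668.40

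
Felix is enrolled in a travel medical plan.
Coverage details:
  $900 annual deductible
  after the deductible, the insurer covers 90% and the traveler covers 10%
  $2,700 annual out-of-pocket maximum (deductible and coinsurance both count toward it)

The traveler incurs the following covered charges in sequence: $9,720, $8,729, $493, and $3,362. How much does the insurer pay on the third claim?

Bill 1, $9,720: deductible takes $900, $8,820 remains; coinsurance $8,820 × 10% = $882. Traveler owes $1,782 (running OOP $1,782). Plan pays $9,720 − $1,782 = $7,938.
Bill 2, $8,729: 10% coinsurance on $8,729 = $872.90. Traveler owes $872.90 (running OOP $2,654.90). Plan pays $8,729 − $872.90 = $7,856.10.
Bill 3, $493: 10% coinsurance on $493 = $49.30. OOP would hit $2,704.20 > $2,700, so the cap limits the traveler to $2,700 − $2,654.90 = $45.10. Insurer: $493 − $45.10 = $447.90.

$447.90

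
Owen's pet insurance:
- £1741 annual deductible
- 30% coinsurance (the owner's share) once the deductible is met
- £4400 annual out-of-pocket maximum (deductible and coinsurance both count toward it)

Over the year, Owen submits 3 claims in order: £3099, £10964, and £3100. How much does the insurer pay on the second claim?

Claim 1 (£3099): £1741 finishes the deductible; £1358 goes to coinsurance; coinsurance £1358 × 30% = £407.40. Owner pays £2148.40; OOP now £2148.40. Insurer: £3099 − £2148.40 = £950.60.
Claim 2 (£10964): deductible met; 30% of £10964 = £3289.20. OOP would hit £5437.60 > £4400, so the cap limits the owner to £4400 − £2148.40 = £2251.60. Insurer: £10964 − £2251.60 = £8712.40.

£8712.40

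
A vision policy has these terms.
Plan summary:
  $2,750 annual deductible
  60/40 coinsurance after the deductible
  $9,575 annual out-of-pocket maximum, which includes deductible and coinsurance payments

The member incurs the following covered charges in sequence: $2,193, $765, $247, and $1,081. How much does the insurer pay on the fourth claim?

Claim 1 ($2,193): all of it applies to the deductible. Cost to member: $2,193. OOP to date $2,193. Insurer: $2,193 − $2,193 = $0.
Claim 2 ($765): $557 finishes the deductible; $208 goes to coinsurance; member's 40% is $83.20. Cost to member: $640.20. OOP to date $2,833.20. Plan pays $765 − $640.20 = $124.80.
Claim 3 ($247): deductible met; 40% of $247 = $98.80. Cost to member: $98.80. OOP to date $2,932. Plan pays $247 − $98.80 = $148.20.
Claim 4 ($1,081): 40% coinsurance on $1,081 = $432.40. Member owes $432.40 (running OOP $3,364.40). Plan pays $1,081 − $432.40 = $648.60.

$648.60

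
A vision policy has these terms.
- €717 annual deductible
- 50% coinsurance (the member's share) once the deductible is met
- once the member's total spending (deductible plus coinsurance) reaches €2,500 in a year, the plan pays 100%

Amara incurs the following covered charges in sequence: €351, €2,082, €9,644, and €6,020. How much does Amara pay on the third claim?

€925

Claim 1 — €351: all of it applies to the deductible. Member pays €351; OOP now €351.
Claim 2 — €2,082: €366 to deductible, leaving €1,716; member's 50% is €858. Member pays €1,224; OOP now €1,575.
Claim 3 — €9,644: deductible met; 50% of €9,644 = €4,822. That would push OOP to €6,397, over the €2,500 cap, so member pays €2,500 − €1,575 = €925.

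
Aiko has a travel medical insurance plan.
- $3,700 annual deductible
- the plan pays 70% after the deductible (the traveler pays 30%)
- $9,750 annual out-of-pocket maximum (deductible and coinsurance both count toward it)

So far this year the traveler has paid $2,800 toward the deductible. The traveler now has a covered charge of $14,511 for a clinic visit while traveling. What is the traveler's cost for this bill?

Deductible still to meet: $3,700 − $2,800 = $900.
That leaves $14,511 − $900 = $13,611 for coinsurance.
30% of $13,611 = $4,083.30 falls to the traveler.
That puts the traveler's cost at $900 + $4,083.30 = $4,983.30 before any cap.
Total out-of-pocket so far would be $2,800 + $4,983.30 = $7,783.30, below the $9,750 cap — no reduction.

$4,983.30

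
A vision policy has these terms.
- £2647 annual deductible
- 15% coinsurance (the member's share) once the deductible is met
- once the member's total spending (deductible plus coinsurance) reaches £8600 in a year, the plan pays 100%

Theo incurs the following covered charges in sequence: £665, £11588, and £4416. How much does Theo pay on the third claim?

£662.40

Claim 1 — £665: all of it applies to the deductible. Cost to member: £665. OOP to date £665.
Claim 2 — £11588: deductible takes £1982, £9606 remains; 15% of £9606 = £1440.90. Cost to member: £3422.90. OOP to date £4087.90.
Claim 3 — £4416: 15% coinsurance on £4416 = £662.40. Member pays £662.40; OOP now £4750.30.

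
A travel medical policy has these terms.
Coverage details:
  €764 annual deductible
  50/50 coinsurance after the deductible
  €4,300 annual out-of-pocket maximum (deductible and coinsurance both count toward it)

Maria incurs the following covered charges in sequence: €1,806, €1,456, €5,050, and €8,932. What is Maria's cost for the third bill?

€2,287

#1 (€1,806): deductible takes €764, €1,042 remains; coinsurance €1,042 × 50% = €521. Traveler pays €1,285; OOP now €1,285.
#2 (€1,456): deductible met; 50% of €1,456 = €728. Traveler owes €728 (running OOP €2,013).
#3 (€5,050): deductible met; 50% of €5,050 = €2,525. That would push OOP to €4,538, over the €4,300 cap, so traveler pays €4,300 − €2,013 = €2,287.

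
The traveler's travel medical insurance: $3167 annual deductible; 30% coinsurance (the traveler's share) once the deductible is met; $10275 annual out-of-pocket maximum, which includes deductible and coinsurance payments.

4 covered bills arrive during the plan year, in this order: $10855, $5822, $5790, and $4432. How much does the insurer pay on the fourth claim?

Claim 1 ($10855): deductible takes $3167, $7688 remains; coinsurance $7688 × 30% = $2306.40. Traveler owes $5473.40 (running OOP $5473.40). Plan pays $10855 − $5473.40 = $5381.60.
Claim 2 ($5822): 30% coinsurance on $5822 = $1746.60. Traveler owes $1746.60 (running OOP $7220). Insurer: $5822 − $1746.60 = $4075.40.
Claim 3 ($5790): deductible already satisfied, so traveler's share is 30% × $5790 = $1737. Traveler owes $1737 (running OOP $8957). Plan pays $5790 − $1737 = $4053.
Claim 4 ($4432): deductible already satisfied, so traveler's share is 30% × $4432 = $1329.60. Adding that to $8957 gives $10286.60, past the $10275 cap; traveler pays only $10275 − $8957 = $1318. Plan pays $4432 − $1318 = $3114.

$3114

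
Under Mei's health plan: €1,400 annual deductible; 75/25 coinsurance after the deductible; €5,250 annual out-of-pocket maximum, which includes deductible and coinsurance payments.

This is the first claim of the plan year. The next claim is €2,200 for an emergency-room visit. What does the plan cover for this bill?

Deductible not yet touched, so the first €1,400 of the bill goes to the deductible.
That leaves €2,200 − €1,400 = €800 for coinsurance.
Coinsurance: €800 × 25% = €200.
That puts the patient's cost at €1,400 + €200 = €1,600 before any cap.
Total out-of-pocket so far would be €0 + €1,600 = €1,600, below the €5,250 cap — no reduction.
The plan picks up €2,200 − €1,600 = €600.

€600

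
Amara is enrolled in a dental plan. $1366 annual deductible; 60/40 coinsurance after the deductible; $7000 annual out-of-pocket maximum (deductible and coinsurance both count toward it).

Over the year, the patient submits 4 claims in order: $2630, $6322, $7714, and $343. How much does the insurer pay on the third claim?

Claim 1 — $2630: $1366 to deductible, leaving $1264; coinsurance $1264 × 40% = $505.60. Cost to patient: $1871.60. OOP to date $1871.60. Insurer: $2630 − $1871.60 = $758.40.
Claim 2 — $6322: 40% coinsurance on $6322 = $2528.80. Patient owes $2528.80 (running OOP $4400.40). Insurer: $6322 − $2528.80 = $3793.20.
Claim 3 — $7714: 40% coinsurance on $7714 = $3085.60. Adding that to $4400.40 gives $7486, past the $7000 cap; patient pays only $7000 − $4400.40 = $2599.60. Plan pays $7714 − $2599.60 = $5114.40.

$5114.40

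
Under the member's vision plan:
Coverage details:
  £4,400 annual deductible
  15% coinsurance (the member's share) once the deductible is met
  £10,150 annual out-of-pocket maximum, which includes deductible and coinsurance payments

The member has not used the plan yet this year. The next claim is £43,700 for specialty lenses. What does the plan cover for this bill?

Deductible not yet touched, so the first £4,400 of the bill goes to the deductible.
After the £4,400 deductible portion, £43,700 − £4,400 = £39,300 is subject to coinsurance.
Coinsurance: £39,300 × 15% = £5,895.
That puts the member's cost at £4,400 + £5,895 = £10,295 before any cap.
That would bring total out-of-pocket to £10,295, past the £10,150 cap. The member is capped at £10,150 − £0 = £10,150 on this claim.
The insurer covers the remainder: £43,700 − £10,150 = £33,550.

£33,550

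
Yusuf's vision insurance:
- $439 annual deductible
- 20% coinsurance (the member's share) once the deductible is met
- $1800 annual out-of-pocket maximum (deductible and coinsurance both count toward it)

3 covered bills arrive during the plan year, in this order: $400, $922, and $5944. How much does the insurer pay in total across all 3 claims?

$5466

Claim 1 ($400): entire amount goes to the deductible. Member owes $400 (running OOP $400). Plan pays $400 − $400 = $0.
Claim 2 ($922): deductible takes $39, $883 remains; member's 20% is $176.60. Member owes $215.60 (running OOP $615.60). Insurer: $922 − $215.60 = $706.40.
Claim 3 ($5944): deductible met; 20% of $5944 = $1188.80. That would push OOP to $1804.40, over the $1800 cap, so member pays $1800 − $615.60 = $1184.40. Insurer: $5944 − $1184.40 = $4759.60.
Insurer total: $0 + $706.40 + $4759.60 = $5466.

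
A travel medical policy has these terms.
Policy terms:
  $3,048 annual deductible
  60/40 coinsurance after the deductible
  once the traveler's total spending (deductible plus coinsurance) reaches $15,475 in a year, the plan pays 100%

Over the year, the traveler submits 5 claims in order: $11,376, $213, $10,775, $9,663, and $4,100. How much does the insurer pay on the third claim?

$6,465

Bill 1, $11,376: deductible takes $3,048, $8,328 remains; coinsurance $8,328 × 40% = $3,331.20. Cost to traveler: $6,379.20. OOP to date $6,379.20. Plan pays $11,376 − $6,379.20 = $4,996.80.
Bill 2, $213: 40% coinsurance on $213 = $85.20. Cost to traveler: $85.20. OOP to date $6,464.40. Insurer: $213 − $85.20 = $127.80.
Bill 3, $10,775: 40% coinsurance on $10,775 = $4,310. Traveler pays $4,310; OOP now $10,774.40. Insurer: $10,775 − $4,310 = $6,465.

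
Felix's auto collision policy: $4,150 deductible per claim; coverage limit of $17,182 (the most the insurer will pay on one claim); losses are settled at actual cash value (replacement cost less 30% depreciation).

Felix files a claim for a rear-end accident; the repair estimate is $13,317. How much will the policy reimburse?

Actual cash value after 30% depreciation: $13,317 × 70% = $9,321.90.
Less the $4,150 deductible: $9,321.90 − $4,150 = $5,171.90.
$5,171.90 is within the $17,182 limit, so the insurer pays $5,171.90.

$5,171.90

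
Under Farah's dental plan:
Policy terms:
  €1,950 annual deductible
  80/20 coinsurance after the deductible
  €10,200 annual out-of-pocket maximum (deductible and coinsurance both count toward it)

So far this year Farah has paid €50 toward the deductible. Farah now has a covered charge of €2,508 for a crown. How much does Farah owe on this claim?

€2,021.60

Remaining deductible: €1,950 − €50 = €1,900.
The remaining €608 (= €2,508 − €1,900) moves to coinsurance.
Coinsurance: €608 × 20% = €121.60.
So the patient owes €1,900 + €121.60 = €2,021.60 before any cap.
Total out-of-pocket so far would be €50 + €2,021.60 = €2,071.60, below the €10,200 cap — no reduction.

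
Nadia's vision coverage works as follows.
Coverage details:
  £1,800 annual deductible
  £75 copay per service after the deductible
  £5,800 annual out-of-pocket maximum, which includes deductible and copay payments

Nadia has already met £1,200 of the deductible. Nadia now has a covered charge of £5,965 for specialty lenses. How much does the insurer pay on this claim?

£5,290

Deductible still to meet: £1,800 − £1,200 = £600.
That leaves £5,965 − £600 = £5,365 for the copay.
Copay on this service: £75.
Member responsibility before any cap: £600 + £75 = £675.
Total out-of-pocket so far would be £1,200 + £675 = £1,875, below the £5,800 cap — no reduction.
Insurer pays the balance: £5,965 − £675 = £5,290.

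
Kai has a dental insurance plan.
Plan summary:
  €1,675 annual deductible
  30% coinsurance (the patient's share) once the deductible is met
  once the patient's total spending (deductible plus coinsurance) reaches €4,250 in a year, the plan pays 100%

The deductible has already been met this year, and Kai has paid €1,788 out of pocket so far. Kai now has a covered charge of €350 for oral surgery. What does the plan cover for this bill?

€245

With the deductible met, the entire €350 is subject to coinsurance.
Patient's 30% share of €350 is €105.
Year-to-date out-of-pocket becomes €1,788 + €105 = €1,893, still under the €4,250 maximum, so no cap applies.
The plan picks up €350 − €105 = €245.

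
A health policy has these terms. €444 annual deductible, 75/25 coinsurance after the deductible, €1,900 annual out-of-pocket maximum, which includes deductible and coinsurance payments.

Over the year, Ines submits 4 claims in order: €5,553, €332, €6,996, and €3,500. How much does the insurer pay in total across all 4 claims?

€14,481

#1 (€5,553): deductible takes €444, €5,109 remains; 25% of €5,109 = €1,277.25. Cost to patient: €1,721.25. OOP to date €1,721.25. Plan pays €5,553 − €1,721.25 = €3,831.75.
#2 (€332): deductible already satisfied, so patient's share is 25% × €332 = €83. Patient pays €83; OOP now €1,804.25. Insurer: €332 − €83 = €249.
#3 (€6,996): deductible already satisfied, so patient's share is 25% × €6,996 = €1,749. Adding that to €1,804.25 gives €3,553.25, past the €1,900 cap; patient pays only €1,900 − €1,804.25 = €95.75. Plan pays €6,996 − €95.75 = €6,900.25.
#4 (€3,500): 25% coinsurance on €3,500 = €875. That would push OOP to €2,775, over the €1,900 cap, so patient pays €1,900 − €1,900 = €0. Insurer: €3,500 − €0 = €3,500.
Insurer total = bills − patient's total = €16,381 − €1,900 = €14,481.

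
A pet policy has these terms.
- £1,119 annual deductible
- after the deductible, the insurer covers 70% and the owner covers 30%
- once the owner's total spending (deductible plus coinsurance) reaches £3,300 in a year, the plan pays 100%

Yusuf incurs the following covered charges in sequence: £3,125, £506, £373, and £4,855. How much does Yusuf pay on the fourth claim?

#1 (£3,125): £1,119 finishes the deductible; £2,006 goes to coinsurance; coinsurance £2,006 × 30% = £601.80. Cost to owner: £1,720.80. OOP to date £1,720.80.
#2 (£506): deductible already satisfied, so owner's share is 30% × £506 = £151.80. Owner pays £151.80; OOP now £1,872.60.
#3 (£373): 30% coinsurance on £373 = £111.90. Cost to owner: £111.90. OOP to date £1,984.50.
#4 (£4,855): deductible met; 30% of £4,855 = £1,456.50. Adding that to £1,984.50 gives £3,441, past the £3,300 cap; owner pays only £3,300 − £1,984.50 = £1,315.50.

£1,315.50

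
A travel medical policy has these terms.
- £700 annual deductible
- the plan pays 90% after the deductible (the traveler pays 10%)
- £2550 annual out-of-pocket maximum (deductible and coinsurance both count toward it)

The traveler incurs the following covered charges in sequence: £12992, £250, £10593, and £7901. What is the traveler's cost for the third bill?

Bill 1, £12992: deductible takes £700, £12292 remains; traveler's 10% is £1229.20. Cost to traveler: £1929.20. OOP to date £1929.20.
Bill 2, £250: 10% coinsurance on £250 = £25. Traveler owes £25 (running OOP £1954.20).
Bill 3, £10593: deductible already satisfied, so traveler's share is 10% × £10593 = £1059.30. That would push OOP to £3013.50, over the £2550 cap, so traveler pays £2550 − £1954.20 = £595.80.

£595.80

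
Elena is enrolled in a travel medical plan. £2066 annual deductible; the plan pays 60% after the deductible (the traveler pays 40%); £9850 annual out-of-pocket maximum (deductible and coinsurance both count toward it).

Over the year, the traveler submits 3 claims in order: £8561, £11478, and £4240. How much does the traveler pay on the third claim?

£594.80

Claim 1 (£8561): £2066 to deductible, leaving £6495; coinsurance £6495 × 40% = £2598. Traveler owes £4664 (running OOP £4664).
Claim 2 (£11478): deductible met; 40% of £11478 = £4591.20. Traveler pays £4591.20; OOP now £9255.20.
Claim 3 (£4240): 40% coinsurance on £4240 = £1696. Adding that to £9255.20 gives £10951.20, past the £9850 cap; traveler pays only £9850 − £9255.20 = £594.80.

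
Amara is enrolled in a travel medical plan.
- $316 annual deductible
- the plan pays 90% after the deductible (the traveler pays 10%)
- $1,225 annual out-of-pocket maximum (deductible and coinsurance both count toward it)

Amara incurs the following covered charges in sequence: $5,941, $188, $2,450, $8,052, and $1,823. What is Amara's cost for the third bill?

$245

Bill 1, $5,941: $316 finishes the deductible; $5,625 goes to coinsurance; traveler's 10% is $562.50. Cost to traveler: $878.50. OOP to date $878.50.
Bill 2, $188: 10% coinsurance on $188 = $18.80. Traveler owes $18.80 (running OOP $897.30).
Bill 3, $2,450: deductible already satisfied, so traveler's share is 10% × $2,450 = $245. Traveler owes $245 (running OOP $1,142.30).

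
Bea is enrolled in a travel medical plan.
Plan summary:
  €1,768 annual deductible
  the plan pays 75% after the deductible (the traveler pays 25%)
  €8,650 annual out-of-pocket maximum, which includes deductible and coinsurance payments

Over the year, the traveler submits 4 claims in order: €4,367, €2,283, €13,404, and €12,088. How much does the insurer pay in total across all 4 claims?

€23,492

#1 (€4,367): €1,768 finishes the deductible; €2,599 goes to coinsurance; coinsurance €2,599 × 25% = €649.75. Traveler owes €2,417.75 (running OOP €2,417.75). Insurer: €4,367 − €2,417.75 = €1,949.25.
#2 (€2,283): 25% coinsurance on €2,283 = €570.75. Traveler owes €570.75 (running OOP €2,988.50). Insurer: €2,283 − €570.75 = €1,712.25.
#3 (€13,404): deductible already satisfied, so traveler's share is 25% × €13,404 = €3,351. Traveler owes €3,351 (running OOP €6,339.50). Plan pays €13,404 − €3,351 = €10,053.
#4 (€12,088): 25% coinsurance on €12,088 = €3,022. Adding that to €6,339.50 gives €9,361.50, past the €8,650 cap; traveler pays only €8,650 − €6,339.50 = €2,310.50. Plan pays €12,088 − €2,310.50 = €9,777.50.
Insurer total = bills − traveler's total = €32,142 − €8,650 = €23,492.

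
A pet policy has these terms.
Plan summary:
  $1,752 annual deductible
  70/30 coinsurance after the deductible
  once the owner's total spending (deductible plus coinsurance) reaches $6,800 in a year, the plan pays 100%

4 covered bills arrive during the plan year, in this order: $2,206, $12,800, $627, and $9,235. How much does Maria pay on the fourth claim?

#1 ($2,206): $1,752 finishes the deductible; $454 goes to coinsurance; owner's 30% is $136.20. Owner pays $1,888.20; OOP now $1,888.20.
#2 ($12,800): deductible met; 30% of $12,800 = $3,840. Cost to owner: $3,840. OOP to date $5,728.20.
#3 ($627): deductible met; 30% of $627 = $188.10. Owner pays $188.10; OOP now $5,916.30.
#4 ($9,235): 30% coinsurance on $9,235 = $2,770.50. Adding that to $5,916.30 gives $8,686.80, past the $6,800 cap; owner pays only $6,800 − $5,916.30 = $883.70.

$883.70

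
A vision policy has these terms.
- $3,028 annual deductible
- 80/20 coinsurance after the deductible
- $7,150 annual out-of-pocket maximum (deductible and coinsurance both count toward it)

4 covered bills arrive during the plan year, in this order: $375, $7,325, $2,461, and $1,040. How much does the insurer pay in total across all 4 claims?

$6,538.40

Claim 1 — $375: entire amount goes to the deductible. Member owes $375 (running OOP $375). Insurer: $375 − $375 = $0.
Claim 2 — $7,325: deductible takes $2,653, $4,672 remains; coinsurance $4,672 × 20% = $934.40. Member pays $3,587.40; OOP now $3,962.40. Insurer: $7,325 − $3,587.40 = $3,737.60.
Claim 3 — $2,461: deductible already satisfied, so member's share is 20% × $2,461 = $492.20. Member pays $492.20; OOP now $4,454.60. Insurer: $2,461 − $492.20 = $1,968.80.
Claim 4 — $1,040: deductible met; 20% of $1,040 = $208. Cost to member: $208. OOP to date $4,662.60. Plan pays $1,040 − $208 = $832.
Insurer total = bills − member's total = $11,201 − $4,662.60 = $6,538.40.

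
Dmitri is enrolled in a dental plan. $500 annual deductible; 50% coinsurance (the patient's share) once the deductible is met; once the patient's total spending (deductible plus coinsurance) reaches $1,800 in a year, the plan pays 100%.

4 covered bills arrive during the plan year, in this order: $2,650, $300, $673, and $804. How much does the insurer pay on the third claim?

$598

#1 ($2,650): $500 to deductible, leaving $2,150; coinsurance $2,150 × 50% = $1,075. Cost to patient: $1,575. OOP to date $1,575. Insurer: $2,650 − $1,575 = $1,075.
#2 ($300): deductible already satisfied, so patient's share is 50% × $300 = $150. Patient pays $150; OOP now $1,725. Insurer: $300 − $150 = $150.
#3 ($673): deductible already satisfied, so patient's share is 50% × $673 = $336.50. OOP would hit $2,061.50 > $1,800, so the cap limits the patient to $1,800 − $1,725 = $75. Insurer: $673 − $75 = $598.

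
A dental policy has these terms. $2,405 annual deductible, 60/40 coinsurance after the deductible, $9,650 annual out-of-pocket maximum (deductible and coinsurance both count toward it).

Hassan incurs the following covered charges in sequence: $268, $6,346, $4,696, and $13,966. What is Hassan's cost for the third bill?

$1,878.40

#1 ($268): all of it applies to the deductible. Patient owes $268 (running OOP $268).
#2 ($6,346): $2,137 to deductible, leaving $4,209; coinsurance $4,209 × 40% = $1,683.60. Cost to patient: $3,820.60. OOP to date $4,088.60.
#3 ($4,696): 40% coinsurance on $4,696 = $1,878.40. Cost to patient: $1,878.40. OOP to date $5,967.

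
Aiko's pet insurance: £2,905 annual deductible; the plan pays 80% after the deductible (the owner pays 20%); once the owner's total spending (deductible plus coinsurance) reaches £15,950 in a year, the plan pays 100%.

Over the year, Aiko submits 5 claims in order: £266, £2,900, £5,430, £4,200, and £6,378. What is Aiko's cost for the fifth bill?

Bill 1, £266: fully absorbed by the deductible. Cost to owner: £266. OOP to date £266.
Bill 2, £2,900: £2,639 to deductible, leaving £261; 20% of £261 = £52.20. Owner pays £2,691.20; OOP now £2,957.20.
Bill 3, £5,430: deductible met; 20% of £5,430 = £1,086. Owner pays £1,086; OOP now £4,043.20.
Bill 4, £4,200: deductible met; 20% of £4,200 = £840. Owner owes £840 (running OOP £4,883.20).
Bill 5, £6,378: 20% coinsurance on £6,378 = £1,275.60. Cost to owner: £1,275.60. OOP to date £6,158.80.

£1,275.60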